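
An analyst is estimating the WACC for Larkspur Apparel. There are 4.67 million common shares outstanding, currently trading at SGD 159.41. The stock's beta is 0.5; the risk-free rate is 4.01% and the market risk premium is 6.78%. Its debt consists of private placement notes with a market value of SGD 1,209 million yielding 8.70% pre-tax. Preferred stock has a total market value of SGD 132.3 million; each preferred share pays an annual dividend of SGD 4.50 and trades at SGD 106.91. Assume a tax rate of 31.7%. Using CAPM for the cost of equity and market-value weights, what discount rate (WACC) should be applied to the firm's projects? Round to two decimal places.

6.35%

Cost of equity via CAPM: Re = 4.01% + 0.5 × 6.78% = 7.4000%.
Cost of preferred: Rp = 4.5 / 106.91 = 4.2091%.
Market value of equity E = 159.41 × 4.67m = 744.4447m.
Total capital V = 744.4447 + 132.3 + 1209 = 2085.7447.
Equity: weight = 744.4447/2085.7447 = 0.3569; cost = 7.4%.
Preferred: weight = 132.3/2085.7447 = 0.0634; cost = 4.2091%.
Private placement notes: weight = 1209/2085.7447 = 0.5796; after-tax cost = 8.7% × (1 − 31.7%) = 5.9421%.
WACC = 0.3569 × 7.4000% + 0.0634 × 4.2091% + 0.5796 × 5.9421% = 6.3525%.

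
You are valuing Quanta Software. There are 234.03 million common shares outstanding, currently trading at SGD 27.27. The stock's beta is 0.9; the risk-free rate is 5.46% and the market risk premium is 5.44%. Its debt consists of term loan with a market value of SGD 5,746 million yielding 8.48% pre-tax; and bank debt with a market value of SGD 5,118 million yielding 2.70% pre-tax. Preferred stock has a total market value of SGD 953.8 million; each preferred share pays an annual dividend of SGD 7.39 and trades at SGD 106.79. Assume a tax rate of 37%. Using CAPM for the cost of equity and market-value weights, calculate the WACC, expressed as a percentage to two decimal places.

Cost of equity via CAPM: Re = 5.46% + 0.9 × 5.44% = 10.3560%.
Cost of preferred: Rp = 7.39 / 106.79 = 6.9201%.
Market value of equity E = 27.27 × 234.03m = 6381.9981m.
Total capital V = 6381.9981 + 953.8 + 5746 + 5118 = 18199.7981.
Equity: weight = 6381.9981/18199.7981 = 0.3507; cost = 10.356%.
Preferred: weight = 953.8/18199.7981 = 0.0524; cost = 6.9201%.
Term loan: weight = 5746/18199.7981 = 0.3157; after-tax cost = 8.48% × (1 − 37%) = 5.3424%.
Bank debt: weight = 5118/18199.7981 = 0.2812; after-tax cost = 2.7% × (1 − 37%) = 1.7010%.
WACC = 0.3507 × 10.3560% + 0.0524 × 6.9201% + 0.3157 × 5.3424% + 0.2812 × 1.7010% = 6.1592%.

6.16%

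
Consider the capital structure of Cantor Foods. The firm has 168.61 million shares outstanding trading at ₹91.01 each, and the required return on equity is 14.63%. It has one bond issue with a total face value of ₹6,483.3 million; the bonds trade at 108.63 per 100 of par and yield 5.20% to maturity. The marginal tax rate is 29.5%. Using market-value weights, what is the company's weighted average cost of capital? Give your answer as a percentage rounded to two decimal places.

11.18%

Market value of equity E = 91.01 × 168.61m = 15345.1961m. Market value of debt D = 6483.3m × 108.63/100 = 7042.80879m.
Total capital V = 15345.1961 + 7042.80879 = 22388.00489.
Equity: weight = 15345.1961/22388.00489 = 0.6854; cost = 14.63%.
Bonds outstanding: weight = 7042.80879/22388.00489 = 0.3146; after-tax cost = 5.2% × (1 − 29.5%) = 3.6660%.
WACC = 0.6854 × 14.6300% + 0.3146 × 3.6660% = 11.1809%.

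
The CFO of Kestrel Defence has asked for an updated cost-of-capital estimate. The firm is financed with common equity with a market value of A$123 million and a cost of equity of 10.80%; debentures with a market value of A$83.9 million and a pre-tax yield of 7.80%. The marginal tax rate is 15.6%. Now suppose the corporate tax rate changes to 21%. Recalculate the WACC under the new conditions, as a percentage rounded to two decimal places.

8.92%

After the change:
Total capital V = 123 + 83.9 = 206.9.
Equity: weight = 123/206.9 = 0.5945; cost = 10.8%.
Debentures: weight = 83.9/206.9 = 0.4055; after-tax cost = 7.8% × (1 − 21%) = 6.1620%.
WACC = 0.5945 × 10.8000% + 0.4055 × 6.1620% = 8.9192%.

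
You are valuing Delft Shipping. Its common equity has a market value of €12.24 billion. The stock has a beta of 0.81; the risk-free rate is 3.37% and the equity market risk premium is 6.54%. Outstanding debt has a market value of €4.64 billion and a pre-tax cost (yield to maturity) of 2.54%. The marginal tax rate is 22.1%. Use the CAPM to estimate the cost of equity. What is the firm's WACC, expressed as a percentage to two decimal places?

6.83%

Cost of equity via CAPM: Re = 3.37% + 0.81 × 6.54% = 8.6674%.
Total capital V = 12.24 + 4.64 = 16.88.
Equity: weight = 12.24/16.88 = 0.7251; cost = 8.6674%.
Debt: weight = 4.64/16.88 = 0.2749; after-tax cost = 2.54% × (1 − 22.1%) = 1.9787%.
WACC = 0.7251 × 8.6674% + 0.2749 × 1.9787% = 6.8288%.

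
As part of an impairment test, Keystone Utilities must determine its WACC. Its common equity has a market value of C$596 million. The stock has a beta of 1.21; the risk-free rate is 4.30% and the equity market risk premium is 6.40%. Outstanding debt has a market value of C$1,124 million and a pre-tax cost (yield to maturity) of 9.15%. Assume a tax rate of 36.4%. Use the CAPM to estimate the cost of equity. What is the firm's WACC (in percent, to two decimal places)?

7.98%

Cost of equity via CAPM: Re = 4.3% + 1.21 × 6.4% = 12.0440%.
Total capital V = 596 + 1124 = 1720.
Equity: weight = 596/1720 = 0.3465; cost = 12.044%.
Debt: weight = 1124/1720 = 0.6535; after-tax cost = 9.15% × (1 − 36.4%) = 5.8194%.
WACC = 0.3465 × 12.0440% + 0.6535 × 5.8194% = 7.9763%.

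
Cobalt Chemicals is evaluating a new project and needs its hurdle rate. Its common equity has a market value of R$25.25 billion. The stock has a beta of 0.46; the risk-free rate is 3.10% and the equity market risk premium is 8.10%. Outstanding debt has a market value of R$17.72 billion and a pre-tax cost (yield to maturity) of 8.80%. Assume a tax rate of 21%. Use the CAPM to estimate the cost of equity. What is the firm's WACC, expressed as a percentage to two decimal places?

Cost of equity via CAPM: Re = 3.1% + 0.46 × 8.1% = 6.8260%.
Total capital V = 25.25 + 17.72 = 42.97.
Equity: weight = 25.25/42.97 = 0.5876; cost = 6.826%.
Debt: weight = 17.72/42.97 = 0.4124; after-tax cost = 8.8% × (1 − 21%) = 6.9520%.
WACC = 0.5876 × 6.8260% + 0.4124 × 6.9520% = 6.8780%.

6.88%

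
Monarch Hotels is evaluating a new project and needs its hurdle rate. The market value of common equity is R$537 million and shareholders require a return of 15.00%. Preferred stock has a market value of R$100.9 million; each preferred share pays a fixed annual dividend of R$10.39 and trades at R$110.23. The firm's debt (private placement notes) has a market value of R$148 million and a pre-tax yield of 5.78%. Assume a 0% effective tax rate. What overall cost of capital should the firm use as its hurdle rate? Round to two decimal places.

12.55%

Cost of preferred: Rp = 10.39 / 110.23 = 9.4257%.
Total capital V = 537 + 100.9 + 148 = 785.9.
Equity: weight = 537/785.9 = 0.6833; cost = 15%.
Preferred: weight = 100.9/785.9 = 0.1284; cost = 9.4257%.
Private placement notes: weight = 148/785.9 = 0.1883; after-tax cost = 5.78% × (1 − 0%) = 5.7800%.
WACC = 0.6833 × 15.0000% + 0.1284 × 9.4257% + 0.1883 × 5.7800% = 12.5480%.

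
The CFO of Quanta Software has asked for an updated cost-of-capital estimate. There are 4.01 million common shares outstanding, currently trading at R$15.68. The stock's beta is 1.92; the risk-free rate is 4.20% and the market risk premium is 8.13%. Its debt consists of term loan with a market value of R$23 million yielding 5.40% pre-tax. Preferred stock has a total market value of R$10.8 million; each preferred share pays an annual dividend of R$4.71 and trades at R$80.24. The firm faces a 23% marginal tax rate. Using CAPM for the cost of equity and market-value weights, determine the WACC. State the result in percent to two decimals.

Cost of equity via CAPM: Re = 4.2% + 1.92 × 8.13% = 19.8096%.
Cost of preferred: Rp = 4.71 / 80.24 = 5.8699%.
Market value of equity E = 15.68 × 4.01m = 62.8768m.
Total capital V = 62.8768 + 10.8 + 23 = 96.6768.
Equity: weight = 62.8768/96.6768 = 0.6504; cost = 19.8096%.
Preferred: weight = 10.8/96.6768 = 0.1117; cost = 5.8699%.
Term loan: weight = 23/96.6768 = 0.2379; after-tax cost = 5.4% × (1 − 23%) = 4.1580%.
WACC = 0.6504 × 19.8096% + 0.1117 × 5.8699% + 0.2379 × 4.1580% = 14.5288%.

14.53%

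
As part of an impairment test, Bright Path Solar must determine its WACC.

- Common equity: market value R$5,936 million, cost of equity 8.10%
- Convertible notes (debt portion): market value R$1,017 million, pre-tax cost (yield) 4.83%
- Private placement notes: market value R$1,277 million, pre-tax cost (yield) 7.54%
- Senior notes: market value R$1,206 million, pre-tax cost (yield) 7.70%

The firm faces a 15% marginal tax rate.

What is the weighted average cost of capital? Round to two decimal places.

Total capital V = 5936 + 1017 + 1277 + 1206 = 9436.
Equity: weight = 5936/9436 = 0.6291; cost = 8.1%.
Convertible notes (debt portion): weight = 1017/9436 = 0.1078; after-tax cost = 4.83% × (1 − 15%) = 4.1055%.
Private placement notes: weight = 1277/9436 = 0.1353; after-tax cost = 7.54% × (1 − 15%) = 6.4090%.
Senior notes: weight = 1206/9436 = 0.1278; after-tax cost = 7.7% × (1 − 15%) = 6.5450%.
WACC = 0.6291 × 8.1000% + 0.1078 × 4.1055% + 0.1353 × 6.4090% + 0.1278 × 6.5450% = 7.2419%.

7.24%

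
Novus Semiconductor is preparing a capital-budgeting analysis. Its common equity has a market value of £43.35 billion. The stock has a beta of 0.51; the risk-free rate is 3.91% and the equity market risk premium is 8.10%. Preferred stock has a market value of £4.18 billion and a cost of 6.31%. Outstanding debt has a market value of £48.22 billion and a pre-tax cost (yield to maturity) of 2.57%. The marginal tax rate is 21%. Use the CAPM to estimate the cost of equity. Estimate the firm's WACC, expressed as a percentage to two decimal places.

4.94%

Cost of equity via CAPM: Re = 3.91% + 0.51 × 8.1% = 8.0410%.
Total capital V = 43.35 + 4.18 + 48.22 = 95.75.
Equity: weight = 43.35/95.75 = 0.4527; cost = 8.041%.
Preferred: weight = 4.18/95.75 = 0.0437; cost = 6.31%.
Debt: weight = 48.22/95.75 = 0.5036; after-tax cost = 2.57% × (1 − 21%) = 2.0303%.
WACC = 0.4527 × 8.0410% + 0.0437 × 6.3100% + 0.5036 × 2.0303% = 4.9384%.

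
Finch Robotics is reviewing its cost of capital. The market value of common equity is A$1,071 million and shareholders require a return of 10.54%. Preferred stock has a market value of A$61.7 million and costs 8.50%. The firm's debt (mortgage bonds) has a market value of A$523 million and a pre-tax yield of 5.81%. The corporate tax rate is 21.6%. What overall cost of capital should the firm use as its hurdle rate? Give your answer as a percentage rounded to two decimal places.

Total capital V = 1071 + 61.7 + 523 = 1655.7.
Equity: weight = 1071/1655.7 = 0.6469; cost = 10.54%.
Preferred: weight = 61.7/1655.7 = 0.0373; cost = 8.5%.
Mortgage bonds: weight = 523/1655.7 = 0.3159; after-tax cost = 5.81% × (1 − 21.6%) = 4.5550%.
WACC = 0.6469 × 10.5400% + 0.0373 × 8.5000% + 0.3159 × 4.5550% = 8.5735%.

8.57%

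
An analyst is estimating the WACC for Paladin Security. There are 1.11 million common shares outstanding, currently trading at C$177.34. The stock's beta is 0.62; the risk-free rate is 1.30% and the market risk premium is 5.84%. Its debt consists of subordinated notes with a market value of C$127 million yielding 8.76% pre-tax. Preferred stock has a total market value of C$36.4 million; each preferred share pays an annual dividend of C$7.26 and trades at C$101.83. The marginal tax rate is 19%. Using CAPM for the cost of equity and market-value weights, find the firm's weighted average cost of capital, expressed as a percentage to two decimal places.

Cost of equity via CAPM: Re = 1.3% + 0.62 × 5.84% = 4.9208%.
Cost of preferred: Rp = 7.26 / 101.83 = 7.1295%.
Market value of equity E = 177.34 × 1.11m = 196.8474m.
Total capital V = 196.8474 + 36.4 + 127 = 360.2474.
Equity: weight = 196.8474/360.2474 = 0.5464; cost = 4.9208%.
Preferred: weight = 36.4/360.2474 = 0.1010; cost = 7.1295%.
Subordinated notes: weight = 127/360.2474 = 0.3525; after-tax cost = 8.76% × (1 − 19%) = 7.0956%.
WACC = 0.5464 × 4.9208% + 0.1010 × 7.1295% + 0.3525 × 7.0956% = 5.9107%.

5.91%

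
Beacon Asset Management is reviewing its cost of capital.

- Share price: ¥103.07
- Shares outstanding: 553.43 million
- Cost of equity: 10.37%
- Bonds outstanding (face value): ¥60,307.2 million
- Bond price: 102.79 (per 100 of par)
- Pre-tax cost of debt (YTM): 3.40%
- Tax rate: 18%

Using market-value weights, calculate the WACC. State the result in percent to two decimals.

Market value of equity E = 103.07 × 553.43m = 57042.0301m. Market value of debt D = 60307.2m × 102.79/100 = 61989.77088m.
Total capital V = 57042.0301 + 61989.77088 = 119031.80098.
Equity: weight = 57042.0301/119031.80098 = 0.4792; cost = 10.37%.
Bonds outstanding: weight = 61989.77088/119031.80098 = 0.5208; after-tax cost = 3.4% × (1 − 18%) = 2.7880%.
WACC = 0.4792 × 10.3700% + 0.5208 × 2.7880% = 6.4214%.

6.42%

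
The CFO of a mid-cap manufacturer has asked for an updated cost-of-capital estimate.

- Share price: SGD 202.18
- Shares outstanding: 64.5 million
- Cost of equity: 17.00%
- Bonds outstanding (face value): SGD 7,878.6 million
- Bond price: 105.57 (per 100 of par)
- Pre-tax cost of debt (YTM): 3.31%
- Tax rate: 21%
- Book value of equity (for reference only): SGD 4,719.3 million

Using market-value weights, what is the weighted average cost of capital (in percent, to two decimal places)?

Market value of equity E = 202.18 × 64.5m = 13040.61m. Market value of debt D = 7878.6m × 105.57/100 = 8317.43802m.
Total capital V = 13040.61 + 8317.43802 = 21358.04802.
Equity: weight = 13040.61/21358.04802 = 0.6106; cost = 17%.
Bonds outstanding: weight = 8317.43802/21358.04802 = 0.3894; after-tax cost = 3.31% × (1 − 21%) = 2.6149%.
WACC = 0.6106 × 17.0000% + 0.3894 × 2.6149% = 11.3980%.

11.40%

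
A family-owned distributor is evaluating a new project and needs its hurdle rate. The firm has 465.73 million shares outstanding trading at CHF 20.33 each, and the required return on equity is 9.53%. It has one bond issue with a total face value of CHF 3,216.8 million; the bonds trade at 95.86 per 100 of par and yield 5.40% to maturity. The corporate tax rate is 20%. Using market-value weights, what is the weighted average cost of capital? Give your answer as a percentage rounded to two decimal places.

8.25%

Market value of equity E = 20.33 × 465.73m = 9468.2909m. Market value of debt D = 3216.8m × 95.86/100 = 3083.62448m.
Total capital V = 9468.2909 + 3083.62448 = 12551.91538.
Equity: weight = 9468.2909/12551.91538 = 0.7543; cost = 9.53%.
Bonds outstanding: weight = 3083.62448/12551.91538 = 0.2457; after-tax cost = 5.4% × (1 − 20%) = 4.3200%.
WACC = 0.7543 × 9.5300% + 0.2457 × 4.3200% = 8.2501%.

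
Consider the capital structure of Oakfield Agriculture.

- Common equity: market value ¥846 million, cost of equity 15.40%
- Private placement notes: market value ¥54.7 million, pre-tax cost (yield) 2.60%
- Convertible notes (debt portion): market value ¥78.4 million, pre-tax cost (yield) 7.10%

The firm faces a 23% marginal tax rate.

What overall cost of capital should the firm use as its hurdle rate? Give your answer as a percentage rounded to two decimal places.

13.86%

Total capital V = 846 + 54.7 + 78.4 = 979.1.
Equity: weight = 846/979.1 = 0.8641; cost = 15.4%.
Private placement notes: weight = 54.7/979.1 = 0.0559; after-tax cost = 2.6% × (1 − 23%) = 2.0020%.
Convertible notes (debt portion): weight = 78.4/979.1 = 0.0801; after-tax cost = 7.1% × (1 − 23%) = 5.4670%.
WACC = 0.8641 × 15.4000% + 0.0559 × 2.0020% + 0.0801 × 5.4670% = 13.8561%.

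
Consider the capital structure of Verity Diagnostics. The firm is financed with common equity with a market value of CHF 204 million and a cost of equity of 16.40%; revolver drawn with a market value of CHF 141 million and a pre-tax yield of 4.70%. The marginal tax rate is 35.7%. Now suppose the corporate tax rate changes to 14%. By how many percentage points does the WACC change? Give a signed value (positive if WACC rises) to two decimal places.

+0.42 pp

Current WACC:
Total capital V = 204 + 141 = 345.
Equity: weight = 204/345 = 0.5913; cost = 16.4%.
Revolver drawn: weight = 141/345 = 0.4087; after-tax cost = 4.7% × (1 − 35.7%) = 3.0221%.
WACC = 0.5913 × 16.4000% + 0.4087 × 3.0221% = 10.9325%.
After the change:
Total capital V = 204 + 141 = 345.
Equity: weight = 204/345 = 0.5913; cost = 16.4%.
Revolver drawn: weight = 141/345 = 0.4087; after-tax cost = 4.7% × (1 − 14%) = 4.0420%.
WACC = 0.5913 × 16.4000% + 0.4087 × 4.0420% = 11.3493%.
Change in WACC = 11.3493% − 10.9325% = 0.4168 pp.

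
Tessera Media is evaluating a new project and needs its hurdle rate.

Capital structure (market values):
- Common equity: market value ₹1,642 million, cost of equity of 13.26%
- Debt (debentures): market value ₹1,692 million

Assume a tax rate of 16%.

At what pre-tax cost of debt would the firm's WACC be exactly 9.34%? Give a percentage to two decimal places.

6.59%

Total capital V = 1642 + 1692 = 3334.
Equity weight = 1642/3334 = 0.4925.
Debentures weight = 1692/3334 = 0.5075.
Equity contribution = 0.4925 × 13.26% = 6.5306%.
Remaining for debt = 9.34% − 6.5306% = 2.8094%.
Rd × (1 − 16%) × 0.5075 = 2.8094%  ⇒  Rd = 6.5903%.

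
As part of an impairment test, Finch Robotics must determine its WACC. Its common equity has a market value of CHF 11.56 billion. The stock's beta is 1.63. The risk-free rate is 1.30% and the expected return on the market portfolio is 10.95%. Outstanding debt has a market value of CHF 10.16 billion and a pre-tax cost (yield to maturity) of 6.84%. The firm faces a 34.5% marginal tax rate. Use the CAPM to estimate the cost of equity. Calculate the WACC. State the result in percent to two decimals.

Market risk premium = 10.95% − 1.3% = 9.65%.
Cost of equity via CAPM: Re = 1.3% + 1.63 × 9.65% = 17.0295%.
Total capital V = 11.56 + 10.16 = 21.72.
Equity: weight = 11.56/21.72 = 0.5322; cost = 17.0295%.
Debt: weight = 10.16/21.72 = 0.4678; after-tax cost = 6.84% × (1 − 34.5%) = 4.4802%.
WACC = 0.5322 × 17.0295% + 0.4678 × 4.4802% = 11.1593%.

11.16%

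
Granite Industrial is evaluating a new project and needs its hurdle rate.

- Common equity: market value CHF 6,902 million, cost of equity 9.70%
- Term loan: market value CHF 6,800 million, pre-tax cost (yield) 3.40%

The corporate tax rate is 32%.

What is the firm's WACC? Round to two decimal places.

Total capital V = 6902 + 6800 = 13702.
Equity: weight = 6902/13702 = 0.5037; cost = 9.7%.
Term loan: weight = 6800/13702 = 0.4963; after-tax cost = 3.4% × (1 − 32%) = 2.3120%.
WACC = 0.5037 × 9.7000% + 0.4963 × 2.3120% = 6.0335%.

6.03%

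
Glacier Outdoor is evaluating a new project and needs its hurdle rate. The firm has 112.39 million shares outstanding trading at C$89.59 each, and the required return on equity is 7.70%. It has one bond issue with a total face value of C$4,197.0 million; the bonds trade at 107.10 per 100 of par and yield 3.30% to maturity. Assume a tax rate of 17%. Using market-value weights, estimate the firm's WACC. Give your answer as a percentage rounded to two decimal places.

6.17%

Market value of equity E = 89.59 × 112.39m = 10069.0201m. Market value of debt D = 4197m × 107.1/100 = 4494.987m.
Total capital V = 10069.0201 + 4494.987 = 14564.0071.
Equity: weight = 10069.0201/14564.0071 = 0.6914; cost = 7.7%.
Bonds outstanding: weight = 4494.987/14564.0071 = 0.3086; after-tax cost = 3.3% × (1 − 17%) = 2.7390%.
WACC = 0.6914 × 7.7000% + 0.3086 × 2.7390% = 6.1689%.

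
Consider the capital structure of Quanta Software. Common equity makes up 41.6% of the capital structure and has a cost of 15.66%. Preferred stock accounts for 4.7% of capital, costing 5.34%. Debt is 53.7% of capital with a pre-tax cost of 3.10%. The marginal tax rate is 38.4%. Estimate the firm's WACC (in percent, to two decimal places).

After-tax cost of debt = 3.1% × (1 − 38.4%) = 1.9096%.
WACC = 0.416 × 15.6600% + 0.047 × 5.3400% + 0.537 × 1.9096% = 7.7910%.

7.79%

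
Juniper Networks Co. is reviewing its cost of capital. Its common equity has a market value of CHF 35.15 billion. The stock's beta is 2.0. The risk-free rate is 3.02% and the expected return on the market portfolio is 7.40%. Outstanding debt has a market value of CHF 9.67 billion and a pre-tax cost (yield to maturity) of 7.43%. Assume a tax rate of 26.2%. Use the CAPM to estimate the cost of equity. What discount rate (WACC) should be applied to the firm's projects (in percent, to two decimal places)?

Market risk premium = 7.4% − 3.02% = 4.38%.
Cost of equity via CAPM: Re = 3.02% + 2.0 × 4.38% = 11.7800%.
Total capital V = 35.15 + 9.67 = 44.82.
Equity: weight = 35.15/44.82 = 0.7842; cost = 11.78%.
Debt: weight = 9.67/44.82 = 0.2158; after-tax cost = 7.43% × (1 − 26.2%) = 5.4833%.
WACC = 0.7842 × 11.7800% + 0.2158 × 5.4833% = 10.4215%.

10.42%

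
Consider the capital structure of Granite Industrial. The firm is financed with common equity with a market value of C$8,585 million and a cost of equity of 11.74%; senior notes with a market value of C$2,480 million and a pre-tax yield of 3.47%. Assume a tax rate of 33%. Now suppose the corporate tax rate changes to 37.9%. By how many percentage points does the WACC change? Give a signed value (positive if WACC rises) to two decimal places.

Current WACC:
Total capital V = 8585 + 2480 = 11065.
Equity: weight = 8585/11065 = 0.7759; cost = 11.74%.
Senior notes: weight = 2480/11065 = 0.2241; after-tax cost = 3.47% × (1 − 33%) = 2.3249%.
WACC = 0.7759 × 11.7400% + 0.2241 × 2.3249% = 9.6298%.
After the change:
Total capital V = 8585 + 2480 = 11065.
Equity: weight = 8585/11065 = 0.7759; cost = 11.74%.
Senior notes: weight = 2480/11065 = 0.2241; after-tax cost = 3.47% × (1 − 37.9%) = 2.1549%.
WACC = 0.7759 × 11.7400% + 0.2241 × 2.1549% = 9.5917%.
Change in WACC = 9.5917% − 9.6298% = -0.0381 pp.

-0.04 pp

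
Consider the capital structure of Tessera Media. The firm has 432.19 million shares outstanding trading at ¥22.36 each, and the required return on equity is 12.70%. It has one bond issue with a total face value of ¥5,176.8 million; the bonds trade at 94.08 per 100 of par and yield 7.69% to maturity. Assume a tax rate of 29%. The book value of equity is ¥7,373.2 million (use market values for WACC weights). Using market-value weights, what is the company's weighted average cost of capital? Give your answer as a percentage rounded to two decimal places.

Market value of equity E = 22.36 × 432.19m = 9663.7684m. Market value of debt D = 5176.8m × 94.08/100 = 4870.33344m.
Total capital V = 9663.7684 + 4870.33344 = 14534.10184.
Equity: weight = 9663.7684/14534.10184 = 0.6649; cost = 12.7%.
Bonds outstanding: weight = 4870.33344/14534.10184 = 0.3351; after-tax cost = 7.69% × (1 − 29%) = 5.4599%.
WACC = 0.6649 × 12.7000% + 0.3351 × 5.4599% = 10.2739%.

10.27%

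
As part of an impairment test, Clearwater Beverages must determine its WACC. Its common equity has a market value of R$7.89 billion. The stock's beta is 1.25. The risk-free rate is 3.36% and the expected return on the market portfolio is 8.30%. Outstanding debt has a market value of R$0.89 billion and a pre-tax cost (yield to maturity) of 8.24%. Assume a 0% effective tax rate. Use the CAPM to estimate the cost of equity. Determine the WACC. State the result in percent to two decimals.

Market risk premium = 8.3% − 3.36% = 4.94%.
Cost of equity via CAPM: Re = 3.36% + 1.25 × 4.94% = 9.5350%.
Total capital V = 7.89 + 0.89 = 8.78.
Equity: weight = 7.89/8.78 = 0.8986; cost = 9.535%.
Debt: weight = 0.89/8.78 = 0.1014; after-tax cost = 8.24% × (1 − 0%) = 8.2400%.
WACC = 0.8986 × 9.5350% + 0.1014 × 8.2400% = 9.4037%.

9.40%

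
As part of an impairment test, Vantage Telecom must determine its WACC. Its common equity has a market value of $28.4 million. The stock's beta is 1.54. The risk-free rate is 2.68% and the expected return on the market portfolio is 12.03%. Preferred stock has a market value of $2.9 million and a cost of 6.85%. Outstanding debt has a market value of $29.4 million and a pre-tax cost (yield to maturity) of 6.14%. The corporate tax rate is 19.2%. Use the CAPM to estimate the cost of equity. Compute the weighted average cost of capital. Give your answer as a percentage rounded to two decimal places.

10.72%

Market risk premium = 12.03% − 2.68% = 9.35%.
Cost of equity via CAPM: Re = 2.68% + 1.54 × 9.35% = 17.0790%.
Total capital V = 28.4 + 2.9 + 29.4 = 60.7.
Equity: weight = 28.4/60.7 = 0.4679; cost = 17.079%.
Preferred: weight = 2.9/60.7 = 0.0478; cost = 6.85%.
Debt: weight = 29.4/60.7 = 0.4843; after-tax cost = 6.14% × (1 − 19.2%) = 4.9611%.
WACC = 0.4679 × 17.0790% + 0.0478 × 6.8500% + 0.4843 × 4.9611% = 10.7210%.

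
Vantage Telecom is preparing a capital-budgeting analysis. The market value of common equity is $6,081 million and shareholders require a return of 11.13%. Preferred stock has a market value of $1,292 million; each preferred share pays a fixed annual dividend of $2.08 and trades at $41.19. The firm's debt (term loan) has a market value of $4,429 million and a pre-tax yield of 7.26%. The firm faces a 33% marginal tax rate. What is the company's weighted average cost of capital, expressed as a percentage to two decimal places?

8.11%

Cost of preferred: Rp = 2.08 / 41.19 = 5.0498%.
Total capital V = 6081 + 1292 + 4429 = 11802.
Equity: weight = 6081/11802 = 0.5153; cost = 11.13%.
Preferred: weight = 1292/11802 = 0.1095; cost = 5.0498%.
Term loan: weight = 4429/11802 = 0.3753; after-tax cost = 7.26% × (1 − 33%) = 4.8642%.
WACC = 0.5153 × 11.1300% + 0.1095 × 5.0498% + 0.3753 × 4.8642% = 8.1130%.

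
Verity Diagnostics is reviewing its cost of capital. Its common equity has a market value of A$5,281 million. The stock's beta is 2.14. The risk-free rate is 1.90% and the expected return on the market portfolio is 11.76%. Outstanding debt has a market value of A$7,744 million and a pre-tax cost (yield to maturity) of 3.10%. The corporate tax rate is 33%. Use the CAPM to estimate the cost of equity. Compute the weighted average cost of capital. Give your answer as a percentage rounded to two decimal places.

10.56%

Market risk premium = 11.76% − 1.9% = 9.86%.
Cost of equity via CAPM: Re = 1.9% + 2.14 × 9.86% = 23.0004%.
Total capital V = 5281 + 7744 = 13025.
Equity: weight = 5281/13025 = 0.4055; cost = 23.0004%.
Debt: weight = 7744/13025 = 0.5945; after-tax cost = 3.1% × (1 − 33%) = 2.0770%.
WACC = 0.4055 × 23.0004% + 0.5945 × 2.0770% = 10.5604%.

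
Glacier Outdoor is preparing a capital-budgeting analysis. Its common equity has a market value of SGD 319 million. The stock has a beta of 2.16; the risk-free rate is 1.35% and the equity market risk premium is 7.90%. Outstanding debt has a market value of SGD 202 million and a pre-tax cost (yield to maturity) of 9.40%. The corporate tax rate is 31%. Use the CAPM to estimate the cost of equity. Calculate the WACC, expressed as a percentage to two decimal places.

Cost of equity via CAPM: Re = 1.35% + 2.16 × 7.9% = 18.4140%.
Total capital V = 319 + 202 = 521.
Equity: weight = 319/521 = 0.6123; cost = 18.414%.
Debt: weight = 202/521 = 0.3877; after-tax cost = 9.4% × (1 − 31%) = 6.4860%.
WACC = 0.6123 × 18.4140% + 0.3877 × 6.4860% = 13.7893%.

13.79%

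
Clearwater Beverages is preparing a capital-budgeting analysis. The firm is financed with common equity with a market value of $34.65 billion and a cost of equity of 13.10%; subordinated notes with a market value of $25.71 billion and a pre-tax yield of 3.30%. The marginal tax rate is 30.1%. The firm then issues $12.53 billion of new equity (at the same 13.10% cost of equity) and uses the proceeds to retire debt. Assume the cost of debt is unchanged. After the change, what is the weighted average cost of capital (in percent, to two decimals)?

After the change:
Total capital V = 47.18 + 13.18 = 60.36.
Equity: weight = 47.18/60.36 = 0.7816; cost = 13.1%.
Subordinated notes: weight = 13.18/60.36 = 0.2184; after-tax cost = 3.3% × (1 − 30.1%) = 2.3067%.
WACC = 0.7816 × 13.1000% + 0.2184 × 2.3067% = 10.7432%.

10.74%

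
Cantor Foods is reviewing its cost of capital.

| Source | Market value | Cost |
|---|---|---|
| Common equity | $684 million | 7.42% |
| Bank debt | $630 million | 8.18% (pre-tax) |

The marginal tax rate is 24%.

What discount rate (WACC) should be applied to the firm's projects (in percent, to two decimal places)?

Total capital V = 684 + 630 = 1314.
Equity: weight = 684/1314 = 0.5205; cost = 7.42%.
Bank debt: weight = 630/1314 = 0.4795; after-tax cost = 8.18% × (1 − 24%) = 6.2168%.
WACC = 0.5205 × 7.4200% + 0.4795 × 6.2168% = 6.8431%.

6.84%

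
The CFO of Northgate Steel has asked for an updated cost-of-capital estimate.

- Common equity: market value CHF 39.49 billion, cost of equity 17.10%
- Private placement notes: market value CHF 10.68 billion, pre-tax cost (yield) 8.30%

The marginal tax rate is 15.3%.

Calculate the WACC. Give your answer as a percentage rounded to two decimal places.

14.96%

Total capital V = 39.49 + 10.68 = 50.17.
Equity: weight = 39.49/50.17 = 0.7871; cost = 17.1%.
Private placement notes: weight = 10.68/50.17 = 0.2129; after-tax cost = 8.3% × (1 − 15.3%) = 7.0301%.
WACC = 0.7871 × 17.1000% + 0.2129 × 7.0301% = 14.9564%.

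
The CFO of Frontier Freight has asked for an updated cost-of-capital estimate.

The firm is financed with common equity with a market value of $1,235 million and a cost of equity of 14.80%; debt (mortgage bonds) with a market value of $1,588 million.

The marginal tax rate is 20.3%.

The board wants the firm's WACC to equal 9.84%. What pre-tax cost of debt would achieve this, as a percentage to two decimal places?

7.51%

Total capital V = 1235 + 1588 = 2823.
Equity weight = 1235/2823 = 0.4375.
Mortgage bonds weight = 1588/2823 = 0.5625.
Equity contribution = 0.4375 × 14.8% = 6.4747%.
Remaining for debt = 9.84% − 6.4747% = 3.3653%.
Rd × (1 − 20.3%) × 0.5625 = 3.3653%  ⇒  Rd = 7.5064%.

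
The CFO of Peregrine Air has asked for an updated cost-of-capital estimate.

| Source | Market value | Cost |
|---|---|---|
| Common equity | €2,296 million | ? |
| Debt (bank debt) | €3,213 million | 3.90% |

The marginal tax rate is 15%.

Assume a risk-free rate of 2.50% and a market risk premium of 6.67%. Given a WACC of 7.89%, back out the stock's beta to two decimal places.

1.77

Total capital V = 2296 + 3213 = 5509.
Equity weight = 2296/5509 = 0.4168.
Bank debt weight = 3213/5509 = 0.5832.
Debt contribution = 0.5832 × 3.9% × (1 − 15%) = 1.9334%.
Required equity contribution = 7.89% − 1.9334% = 5.9566%  ⇒  Re = 14.2922%.
CAPM: 14.2922% = 2.5% + β × 6.67%  ⇒  β = 1.7679.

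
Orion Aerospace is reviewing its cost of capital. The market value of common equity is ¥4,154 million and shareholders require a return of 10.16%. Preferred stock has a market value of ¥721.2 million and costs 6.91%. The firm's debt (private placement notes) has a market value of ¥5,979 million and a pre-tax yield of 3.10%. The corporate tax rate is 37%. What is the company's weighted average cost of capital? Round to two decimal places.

5.42%

Total capital V = 4154 + 721.2 + 5979 = 10854.2.
Equity: weight = 4154/10854.2 = 0.3827; cost = 10.16%.
Preferred: weight = 721.2/10854.2 = 0.0664; cost = 6.91%.
Private placement notes: weight = 5979/10854.2 = 0.5508; after-tax cost = 3.1% × (1 − 37%) = 1.9530%.
WACC = 0.3827 × 10.1600% + 0.0664 × 6.9100% + 0.5508 × 1.9530% = 5.4233%.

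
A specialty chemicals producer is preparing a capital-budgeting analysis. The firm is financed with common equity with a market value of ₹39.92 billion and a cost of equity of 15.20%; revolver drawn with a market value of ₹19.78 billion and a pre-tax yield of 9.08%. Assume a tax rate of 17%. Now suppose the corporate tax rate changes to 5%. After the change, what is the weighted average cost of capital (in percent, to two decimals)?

13.02%

After the change:
Total capital V = 39.92 + 19.78 = 59.7.
Equity: weight = 39.92/59.7 = 0.6687; cost = 15.2%.
Revolver drawn: weight = 19.78/59.7 = 0.3313; after-tax cost = 9.08% × (1 − 5%) = 8.6260%.
WACC = 0.6687 × 15.2000% + 0.3313 × 8.6260% = 13.0219%.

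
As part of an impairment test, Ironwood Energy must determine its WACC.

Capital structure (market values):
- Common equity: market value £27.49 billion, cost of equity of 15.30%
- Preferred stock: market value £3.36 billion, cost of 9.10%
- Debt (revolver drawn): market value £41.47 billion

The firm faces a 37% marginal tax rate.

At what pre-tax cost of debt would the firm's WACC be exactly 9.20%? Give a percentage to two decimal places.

8.20%

Total capital V = 27.49 + 3.36 + 41.47 = 72.32.
Equity weight = 27.49/72.32 = 0.3801.
Preferred weight = 3.36/72.32 = 0.0465.
Revolver drawn weight = 41.47/72.32 = 0.5734.
Equity contribution = 0.3801 × 15.3% = 5.8158%.
Preferred contribution = 0.0465 × 9.1% = 0.4228%.
Remaining for debt = 9.2% − 6.2386% = 2.9614%.
Rd × (1 − 37%) × 0.5734 = 2.9614%  ⇒  Rd = 8.1976%.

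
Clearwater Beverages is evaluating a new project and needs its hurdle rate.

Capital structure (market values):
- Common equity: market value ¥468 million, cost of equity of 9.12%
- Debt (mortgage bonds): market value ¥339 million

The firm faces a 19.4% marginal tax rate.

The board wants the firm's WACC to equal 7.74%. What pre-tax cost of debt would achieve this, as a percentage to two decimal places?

7.24%

Total capital V = 468 + 339 = 807.
Equity weight = 468/807 = 0.5799.
Mortgage bonds weight = 339/807 = 0.4201.
Equity contribution = 0.5799 × 9.12% = 5.2889%.
Remaining for debt = 7.74% − 5.2889% = 2.4511%.
Rd × (1 − 19.4%) × 0.4201 = 2.4511%  ⇒  Rd = 7.2393%.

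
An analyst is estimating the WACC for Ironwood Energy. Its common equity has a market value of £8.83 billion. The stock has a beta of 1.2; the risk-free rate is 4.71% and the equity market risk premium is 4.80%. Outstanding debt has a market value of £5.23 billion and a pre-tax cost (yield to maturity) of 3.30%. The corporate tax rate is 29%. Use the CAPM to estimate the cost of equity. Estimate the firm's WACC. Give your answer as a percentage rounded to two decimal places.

Cost of equity via CAPM: Re = 4.71% + 1.2 × 4.8% = 10.4700%.
Total capital V = 8.83 + 5.23 = 14.06.
Equity: weight = 8.83/14.06 = 0.6280; cost = 10.47%.
Debt: weight = 5.23/14.06 = 0.3720; after-tax cost = 3.3% × (1 − 29%) = 2.3430%.
WACC = 0.6280 × 10.4700% + 0.3720 × 2.3430% = 7.4469%.

7.45%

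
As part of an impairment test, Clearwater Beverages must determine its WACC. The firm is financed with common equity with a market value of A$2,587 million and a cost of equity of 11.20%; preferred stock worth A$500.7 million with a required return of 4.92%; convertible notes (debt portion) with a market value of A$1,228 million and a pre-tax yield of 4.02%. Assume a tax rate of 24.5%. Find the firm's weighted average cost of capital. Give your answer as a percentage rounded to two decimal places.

Total capital V = 2587 + 500.7 + 1228 = 4315.7.
Equity: weight = 2587/4315.7 = 0.5994; cost = 11.2%.
Preferred: weight = 500.7/4315.7 = 0.1160; cost = 4.92%.
Convertible notes (debt portion): weight = 1228/4315.7 = 0.2845; after-tax cost = 4.02% × (1 − 24.5%) = 3.0351%.
WACC = 0.5994 × 11.2000% + 0.1160 × 4.9200% + 0.2845 × 3.0351% = 8.1481%.

8.15%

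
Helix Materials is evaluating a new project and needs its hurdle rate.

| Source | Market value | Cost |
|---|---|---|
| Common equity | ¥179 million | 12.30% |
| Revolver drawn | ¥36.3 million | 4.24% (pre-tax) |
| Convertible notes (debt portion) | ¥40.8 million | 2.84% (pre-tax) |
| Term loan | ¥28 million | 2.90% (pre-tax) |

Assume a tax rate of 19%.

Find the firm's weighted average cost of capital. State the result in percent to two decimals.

Total capital V = 179 + 36.3 + 40.8 + 28 = 284.1.
Equity: weight = 179/284.1 = 0.6301; cost = 12.3%.
Revolver drawn: weight = 36.3/284.1 = 0.1278; after-tax cost = 4.24% × (1 − 19%) = 3.4344%.
Convertible notes (debt portion): weight = 40.8/284.1 = 0.1436; after-tax cost = 2.84% × (1 − 19%) = 2.3004%.
Term loan: weight = 28/284.1 = 0.0986; after-tax cost = 2.9% × (1 − 19%) = 2.3490%.
WACC = 0.6301 × 12.3000% + 0.1278 × 3.4344% + 0.1436 × 2.3004% + 0.0986 × 2.3490% = 8.7504%.

8.75%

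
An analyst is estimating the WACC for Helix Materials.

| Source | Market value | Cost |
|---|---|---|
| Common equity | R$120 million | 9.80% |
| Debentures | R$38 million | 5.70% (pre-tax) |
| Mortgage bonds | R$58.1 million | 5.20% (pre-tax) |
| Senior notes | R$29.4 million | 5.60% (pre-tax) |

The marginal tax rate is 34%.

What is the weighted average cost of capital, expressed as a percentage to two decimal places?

Total capital V = 120 + 38 + 58.1 + 29.4 = 245.5.
Equity: weight = 120/245.5 = 0.4888; cost = 9.8%.
Debentures: weight = 38/245.5 = 0.1548; after-tax cost = 5.7% × (1 − 34%) = 3.7620%.
Mortgage bonds: weight = 58.1/245.5 = 0.2367; after-tax cost = 5.2% × (1 − 34%) = 3.4320%.
Senior notes: weight = 29.4/245.5 = 0.1198; after-tax cost = 5.6% × (1 − 34%) = 3.6960%.
WACC = 0.4888 × 9.8000% + 0.1548 × 3.7620% + 0.2367 × 3.4320% + 0.1198 × 3.6960% = 6.6274%.

6.63%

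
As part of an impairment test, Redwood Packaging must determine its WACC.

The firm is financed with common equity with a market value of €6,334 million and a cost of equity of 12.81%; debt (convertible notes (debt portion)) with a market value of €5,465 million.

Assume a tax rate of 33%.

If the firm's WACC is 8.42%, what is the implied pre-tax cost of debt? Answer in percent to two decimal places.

4.97%

Total capital V = 6334 + 5465 = 11799.
Equity weight = 6334/11799 = 0.5368.
Convertible notes (debt portion) weight = 5465/11799 = 0.4632.
Equity contribution = 0.5368 × 12.81% = 6.8767%.
Remaining for debt = 8.42% − 6.8767% = 1.5433%.
Rd × (1 − 33%) × 0.4632 = 1.5433%  ⇒  Rd = 4.9730%.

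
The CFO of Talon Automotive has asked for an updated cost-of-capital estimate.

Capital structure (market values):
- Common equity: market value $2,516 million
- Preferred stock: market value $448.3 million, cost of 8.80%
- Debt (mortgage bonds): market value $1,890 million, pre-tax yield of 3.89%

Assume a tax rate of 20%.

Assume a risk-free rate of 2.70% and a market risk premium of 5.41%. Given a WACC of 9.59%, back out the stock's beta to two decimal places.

Total capital V = 2516 + 448.3 + 1890 = 4854.3.
Equity weight = 2516/4854.3 = 0.5183.
Preferred weight = 448.3/4854.3 = 0.0924.
Mortgage bonds weight = 1890/4854.3 = 0.3893.
Debt contribution = 0.3893 × 3.89% × (1 − 20%) = 1.2116%.
Preferred contribution = 0.0924 × 8.8% = 0.8127%.
Required equity contribution = 9.59% − 2.0243% = 7.5657%  ⇒  Re = 14.5970%.
CAPM: 14.5970% = 2.7% + β × 5.41%  ⇒  β = 2.1991.

2.20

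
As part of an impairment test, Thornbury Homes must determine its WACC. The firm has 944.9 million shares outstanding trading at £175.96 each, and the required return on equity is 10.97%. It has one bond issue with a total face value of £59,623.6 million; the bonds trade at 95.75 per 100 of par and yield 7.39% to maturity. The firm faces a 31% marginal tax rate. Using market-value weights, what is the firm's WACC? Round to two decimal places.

9.47%

Market value of equity E = 175.96 × 944.9m = 166264.604m. Market value of debt D = 59623.6m × 95.75/100 = 57089.597m.
Total capital V = 166264.604 + 57089.597 = 223354.201.
Equity: weight = 166264.604/223354.201 = 0.7444; cost = 10.97%.
Bonds outstanding: weight = 57089.597/223354.201 = 0.2556; after-tax cost = 7.39% × (1 − 31%) = 5.0991%.
WACC = 0.7444 × 10.9700% + 0.2556 × 5.0991% = 9.4694%.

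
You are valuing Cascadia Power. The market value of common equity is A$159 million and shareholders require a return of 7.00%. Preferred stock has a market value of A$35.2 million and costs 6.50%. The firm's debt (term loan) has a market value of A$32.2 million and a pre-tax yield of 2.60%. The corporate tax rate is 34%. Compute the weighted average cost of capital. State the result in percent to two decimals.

6.17%

Total capital V = 159 + 35.2 + 32.2 = 226.4.
Equity: weight = 159/226.4 = 0.7023; cost = 7%.
Preferred: weight = 35.2/226.4 = 0.1555; cost = 6.5%.
Term loan: weight = 32.2/226.4 = 0.1422; after-tax cost = 2.6% × (1 − 34%) = 1.7160%.
WACC = 0.7023 × 7.0000% + 0.1555 × 6.5000% + 0.1422 × 1.7160% = 6.1707%.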